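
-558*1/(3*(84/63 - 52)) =3.67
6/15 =2/5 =0.40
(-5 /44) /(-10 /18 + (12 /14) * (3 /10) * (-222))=1575 /798908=0.00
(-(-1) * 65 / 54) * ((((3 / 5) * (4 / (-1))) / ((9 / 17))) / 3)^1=-442 / 243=-1.82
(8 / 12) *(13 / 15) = 26 / 45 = 0.58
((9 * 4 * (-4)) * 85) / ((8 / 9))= -13770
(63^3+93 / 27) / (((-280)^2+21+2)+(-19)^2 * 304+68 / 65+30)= 146279510 / 110095857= 1.33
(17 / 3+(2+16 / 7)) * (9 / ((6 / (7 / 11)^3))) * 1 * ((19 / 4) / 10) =17689 / 9680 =1.83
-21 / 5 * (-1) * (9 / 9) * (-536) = -11256 / 5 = -2251.20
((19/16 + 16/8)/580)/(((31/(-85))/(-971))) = 841857/57536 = 14.63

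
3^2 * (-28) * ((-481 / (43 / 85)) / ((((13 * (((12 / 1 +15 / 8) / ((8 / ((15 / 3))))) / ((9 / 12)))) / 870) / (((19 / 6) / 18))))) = 10491040 / 43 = 243977.67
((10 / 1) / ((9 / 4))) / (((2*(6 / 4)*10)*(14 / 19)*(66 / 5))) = 95 / 6237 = 0.02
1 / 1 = 1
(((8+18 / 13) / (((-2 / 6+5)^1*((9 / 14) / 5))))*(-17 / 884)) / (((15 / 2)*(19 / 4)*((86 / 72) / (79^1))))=-77104 / 138073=-0.56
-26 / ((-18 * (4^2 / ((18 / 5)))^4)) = 9477 / 2560000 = 0.00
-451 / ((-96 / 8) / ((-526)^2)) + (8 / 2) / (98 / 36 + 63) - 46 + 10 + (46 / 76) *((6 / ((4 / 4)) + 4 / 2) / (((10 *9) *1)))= 10517587765183 / 1011465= 10398370.45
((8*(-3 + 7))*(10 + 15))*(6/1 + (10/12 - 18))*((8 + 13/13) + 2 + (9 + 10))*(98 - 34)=-17152000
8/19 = 0.42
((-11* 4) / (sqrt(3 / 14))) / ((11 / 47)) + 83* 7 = 581 - 188* sqrt(42) / 3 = 174.87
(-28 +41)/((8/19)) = 247/8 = 30.88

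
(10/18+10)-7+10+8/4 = 140/9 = 15.56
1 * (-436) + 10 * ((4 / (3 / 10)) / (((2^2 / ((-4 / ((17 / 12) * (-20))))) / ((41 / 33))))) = -241316 / 561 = -430.15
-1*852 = -852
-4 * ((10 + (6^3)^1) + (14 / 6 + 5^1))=-2800 / 3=-933.33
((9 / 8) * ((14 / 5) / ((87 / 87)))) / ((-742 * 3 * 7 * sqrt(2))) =-3 * sqrt(2) / 29680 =-0.00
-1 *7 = -7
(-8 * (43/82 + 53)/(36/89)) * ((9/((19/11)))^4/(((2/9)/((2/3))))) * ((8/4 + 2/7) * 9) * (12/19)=-162505179726912/5343161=-30413678.29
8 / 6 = 4 / 3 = 1.33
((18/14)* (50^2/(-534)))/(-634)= 1875/197491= 0.01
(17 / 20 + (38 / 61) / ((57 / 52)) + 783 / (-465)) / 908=-30131 / 103021680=-0.00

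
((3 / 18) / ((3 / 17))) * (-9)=-17 / 2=-8.50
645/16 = 40.31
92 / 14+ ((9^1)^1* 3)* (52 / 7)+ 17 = 1569 / 7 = 224.14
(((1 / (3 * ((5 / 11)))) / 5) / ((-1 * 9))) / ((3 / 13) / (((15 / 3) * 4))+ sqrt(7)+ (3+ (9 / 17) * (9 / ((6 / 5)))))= -11114532 / 4078232605+ 8596016 * sqrt(7) / 22022456067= -0.00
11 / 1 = 11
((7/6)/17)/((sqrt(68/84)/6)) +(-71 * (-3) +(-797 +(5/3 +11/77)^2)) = -256100/441 +7 * sqrt(357)/289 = -580.27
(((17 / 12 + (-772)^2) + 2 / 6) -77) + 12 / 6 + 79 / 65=154937111 / 260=595911.97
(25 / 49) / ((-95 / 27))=-135 / 931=-0.15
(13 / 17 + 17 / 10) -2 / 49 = 20191 / 8330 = 2.42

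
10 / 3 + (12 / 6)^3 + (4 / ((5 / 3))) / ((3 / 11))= 302 / 15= 20.13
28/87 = 0.32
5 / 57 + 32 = 1829 / 57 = 32.09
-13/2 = -6.50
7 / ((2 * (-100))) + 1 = 193 / 200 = 0.96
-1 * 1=-1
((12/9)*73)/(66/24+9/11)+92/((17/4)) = 391744/8007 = 48.93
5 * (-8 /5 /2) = -4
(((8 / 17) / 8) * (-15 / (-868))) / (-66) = -5 / 324632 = -0.00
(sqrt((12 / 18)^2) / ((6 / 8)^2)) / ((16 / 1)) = 2 / 27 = 0.07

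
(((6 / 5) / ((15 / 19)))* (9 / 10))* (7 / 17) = 1197 / 2125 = 0.56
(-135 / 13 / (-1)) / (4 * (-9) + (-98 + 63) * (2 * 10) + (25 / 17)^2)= -13005 / 919009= -0.01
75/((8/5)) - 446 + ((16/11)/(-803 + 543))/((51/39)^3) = -862801903/2161720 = -399.13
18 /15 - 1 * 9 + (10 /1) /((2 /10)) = 211 /5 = 42.20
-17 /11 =-1.55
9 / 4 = 2.25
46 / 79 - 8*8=-5010 / 79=-63.42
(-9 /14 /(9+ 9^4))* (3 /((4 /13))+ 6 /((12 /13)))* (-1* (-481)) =-6253 /8176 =-0.76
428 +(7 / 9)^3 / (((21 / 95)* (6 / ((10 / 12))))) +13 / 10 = 169114613 / 393660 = 429.60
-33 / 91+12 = 1059 / 91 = 11.64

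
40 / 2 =20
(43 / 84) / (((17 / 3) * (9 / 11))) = 473 / 4284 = 0.11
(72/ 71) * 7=504/ 71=7.10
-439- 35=-474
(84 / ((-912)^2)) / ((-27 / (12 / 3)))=-7 / 467856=-0.00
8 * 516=4128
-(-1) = 1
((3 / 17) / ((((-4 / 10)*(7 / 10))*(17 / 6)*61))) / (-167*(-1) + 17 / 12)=-5400 / 249397463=-0.00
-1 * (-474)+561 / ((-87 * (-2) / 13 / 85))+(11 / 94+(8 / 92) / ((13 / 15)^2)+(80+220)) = 22976841378 / 5297981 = 4336.91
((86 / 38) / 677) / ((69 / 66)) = 946 / 295849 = 0.00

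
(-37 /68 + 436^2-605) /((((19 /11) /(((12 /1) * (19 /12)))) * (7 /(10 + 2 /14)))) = 10063459131 /3332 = 3020245.84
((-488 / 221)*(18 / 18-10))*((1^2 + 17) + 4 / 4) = 83448 / 221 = 377.59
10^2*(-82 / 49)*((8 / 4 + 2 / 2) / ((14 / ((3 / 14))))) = -18450 / 2401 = -7.68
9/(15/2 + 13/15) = 270/251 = 1.08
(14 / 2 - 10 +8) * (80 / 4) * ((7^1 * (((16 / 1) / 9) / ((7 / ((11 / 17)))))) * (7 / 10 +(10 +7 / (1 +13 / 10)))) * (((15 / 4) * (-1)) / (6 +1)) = -6954200 / 8211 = -846.94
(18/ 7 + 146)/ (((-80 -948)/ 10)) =-2600/ 1799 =-1.45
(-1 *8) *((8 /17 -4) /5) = 96 /17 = 5.65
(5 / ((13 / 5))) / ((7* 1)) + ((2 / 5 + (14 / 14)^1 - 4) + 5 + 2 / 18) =11408 / 4095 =2.79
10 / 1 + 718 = 728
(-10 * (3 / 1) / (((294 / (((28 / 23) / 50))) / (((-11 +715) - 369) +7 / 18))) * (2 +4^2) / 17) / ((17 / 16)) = -193184 / 232645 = -0.83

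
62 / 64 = 31 / 32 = 0.97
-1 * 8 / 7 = -8 / 7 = -1.14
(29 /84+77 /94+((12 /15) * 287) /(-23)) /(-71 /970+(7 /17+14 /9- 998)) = 19806051603 /2237290592782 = 0.01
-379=-379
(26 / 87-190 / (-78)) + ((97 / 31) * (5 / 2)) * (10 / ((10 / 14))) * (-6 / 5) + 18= -1293571 / 11687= -110.68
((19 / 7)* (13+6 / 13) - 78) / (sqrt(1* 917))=-77* sqrt(917) / 1703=-1.37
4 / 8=1 / 2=0.50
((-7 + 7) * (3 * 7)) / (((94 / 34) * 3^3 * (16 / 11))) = 0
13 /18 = 0.72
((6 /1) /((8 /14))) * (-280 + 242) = -399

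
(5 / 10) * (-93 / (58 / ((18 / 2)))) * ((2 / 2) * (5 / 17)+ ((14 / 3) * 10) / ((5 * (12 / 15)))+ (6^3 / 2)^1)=-853461 / 986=-865.58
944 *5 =4720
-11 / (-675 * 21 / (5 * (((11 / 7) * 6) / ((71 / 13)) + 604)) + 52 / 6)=-9934518 / 3600211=-2.76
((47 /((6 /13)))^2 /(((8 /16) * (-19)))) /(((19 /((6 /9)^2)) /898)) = -22929.60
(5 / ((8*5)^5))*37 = 37 / 20480000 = 0.00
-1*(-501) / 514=501 / 514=0.97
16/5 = 3.20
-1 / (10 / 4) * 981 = -1962 / 5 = -392.40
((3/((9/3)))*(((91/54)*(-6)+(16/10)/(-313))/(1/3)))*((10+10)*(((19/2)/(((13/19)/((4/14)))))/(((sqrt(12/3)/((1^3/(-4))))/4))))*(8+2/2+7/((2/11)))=4886591665/85449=57187.23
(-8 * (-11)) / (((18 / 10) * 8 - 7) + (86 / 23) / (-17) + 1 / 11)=946220 / 78181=12.10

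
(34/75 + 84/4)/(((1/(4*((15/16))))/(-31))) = -49879/20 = -2493.95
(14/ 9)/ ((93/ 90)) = 140/ 93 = 1.51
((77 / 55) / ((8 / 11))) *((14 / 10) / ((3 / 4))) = 539 / 150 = 3.59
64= 64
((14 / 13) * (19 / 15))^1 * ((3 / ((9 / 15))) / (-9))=-266 / 351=-0.76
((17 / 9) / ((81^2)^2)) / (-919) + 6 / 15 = 712078858697 / 1780197146955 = 0.40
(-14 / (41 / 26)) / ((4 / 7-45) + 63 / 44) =112112 / 542963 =0.21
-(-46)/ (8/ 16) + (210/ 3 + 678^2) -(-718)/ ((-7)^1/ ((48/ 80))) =16092456/ 35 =459784.46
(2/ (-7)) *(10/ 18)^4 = -1250/ 45927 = -0.03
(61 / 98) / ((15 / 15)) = 0.62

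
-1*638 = -638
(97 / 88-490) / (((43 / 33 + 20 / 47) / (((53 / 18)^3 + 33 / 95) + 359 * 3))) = -411855335568977 / 1320338880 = -311931.54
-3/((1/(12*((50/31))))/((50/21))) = -30000/217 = -138.25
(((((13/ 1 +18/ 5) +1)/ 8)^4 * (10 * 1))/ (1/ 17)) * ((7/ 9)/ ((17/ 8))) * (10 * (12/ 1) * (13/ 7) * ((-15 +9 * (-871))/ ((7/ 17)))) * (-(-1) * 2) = -309795126784/ 25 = -12391805071.36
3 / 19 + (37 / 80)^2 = 45211 / 121600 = 0.37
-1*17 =-17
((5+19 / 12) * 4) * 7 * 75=13825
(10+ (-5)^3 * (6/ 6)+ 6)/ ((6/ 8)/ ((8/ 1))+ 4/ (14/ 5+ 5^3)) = -2228832/ 2557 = -871.66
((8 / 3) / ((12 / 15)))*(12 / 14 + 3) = 90 / 7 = 12.86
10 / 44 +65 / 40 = 163 / 88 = 1.85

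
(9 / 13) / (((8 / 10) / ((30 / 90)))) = 15 / 52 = 0.29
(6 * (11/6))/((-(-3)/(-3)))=-11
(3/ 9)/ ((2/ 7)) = 7/ 6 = 1.17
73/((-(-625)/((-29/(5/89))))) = -188413/3125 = -60.29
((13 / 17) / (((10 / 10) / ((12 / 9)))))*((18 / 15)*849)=88296 / 85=1038.78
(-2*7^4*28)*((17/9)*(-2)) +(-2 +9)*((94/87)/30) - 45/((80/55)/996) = 2490625861/5220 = 477131.39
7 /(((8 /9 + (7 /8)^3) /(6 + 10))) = 516096 /7183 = 71.85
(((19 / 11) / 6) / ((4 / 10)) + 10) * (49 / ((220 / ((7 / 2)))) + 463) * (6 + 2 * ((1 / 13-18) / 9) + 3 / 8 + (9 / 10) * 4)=539826151549 / 18120960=29790.15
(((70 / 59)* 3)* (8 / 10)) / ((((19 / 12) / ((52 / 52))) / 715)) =1441440 / 1121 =1285.85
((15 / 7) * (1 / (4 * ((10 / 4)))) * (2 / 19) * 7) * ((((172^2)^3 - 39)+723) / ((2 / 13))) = 504899909463066 / 19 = 26573679445424.53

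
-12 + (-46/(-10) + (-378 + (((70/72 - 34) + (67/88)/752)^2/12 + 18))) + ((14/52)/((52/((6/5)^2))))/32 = -4972709201549561831/17984319263539200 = -276.50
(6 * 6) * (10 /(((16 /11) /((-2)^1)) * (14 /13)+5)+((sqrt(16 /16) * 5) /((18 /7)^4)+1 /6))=18656087 /195372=95.49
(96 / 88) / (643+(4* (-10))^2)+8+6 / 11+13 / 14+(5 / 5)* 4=4654393 / 345422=13.47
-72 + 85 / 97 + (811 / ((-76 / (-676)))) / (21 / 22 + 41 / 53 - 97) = -30063042065 / 204733341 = -146.84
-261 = -261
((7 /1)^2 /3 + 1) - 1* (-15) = 97 /3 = 32.33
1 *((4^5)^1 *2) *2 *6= 24576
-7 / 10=-0.70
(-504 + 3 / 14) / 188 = -7053 / 2632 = -2.68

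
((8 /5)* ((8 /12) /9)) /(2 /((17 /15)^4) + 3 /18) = 2672672 /31095945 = 0.09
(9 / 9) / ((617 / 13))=13 / 617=0.02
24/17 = 1.41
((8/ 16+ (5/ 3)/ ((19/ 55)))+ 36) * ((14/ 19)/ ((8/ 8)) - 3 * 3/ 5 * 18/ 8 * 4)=-6920459/ 10830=-639.01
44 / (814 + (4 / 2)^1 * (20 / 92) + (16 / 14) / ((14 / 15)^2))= 173558 / 3217713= 0.05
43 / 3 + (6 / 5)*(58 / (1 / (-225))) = -46937 / 3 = -15645.67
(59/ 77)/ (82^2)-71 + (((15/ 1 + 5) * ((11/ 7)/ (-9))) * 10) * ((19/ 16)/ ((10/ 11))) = -116.61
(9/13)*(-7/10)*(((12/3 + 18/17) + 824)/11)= -443961/12155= -36.52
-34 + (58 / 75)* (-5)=-568 / 15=-37.87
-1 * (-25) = 25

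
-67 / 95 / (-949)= 67 / 90155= 0.00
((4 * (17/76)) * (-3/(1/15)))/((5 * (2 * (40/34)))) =-3.42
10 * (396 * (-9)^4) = 25981560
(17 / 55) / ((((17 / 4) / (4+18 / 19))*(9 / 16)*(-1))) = -6016 / 9405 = -0.64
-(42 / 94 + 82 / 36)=-2305 / 846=-2.72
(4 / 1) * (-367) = -1468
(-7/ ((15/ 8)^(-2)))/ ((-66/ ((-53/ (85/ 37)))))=-205905/ 23936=-8.60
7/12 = 0.58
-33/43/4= -33/172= -0.19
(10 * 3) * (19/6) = 95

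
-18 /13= -1.38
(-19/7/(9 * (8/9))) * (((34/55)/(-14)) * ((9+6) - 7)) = 323/2695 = 0.12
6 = 6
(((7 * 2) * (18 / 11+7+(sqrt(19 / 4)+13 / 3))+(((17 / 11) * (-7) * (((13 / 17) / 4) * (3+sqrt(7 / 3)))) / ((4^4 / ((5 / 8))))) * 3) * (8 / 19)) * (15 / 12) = -2275 * sqrt(21) / 856064+70 * sqrt(19) / 19+22306445 / 233472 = 111.59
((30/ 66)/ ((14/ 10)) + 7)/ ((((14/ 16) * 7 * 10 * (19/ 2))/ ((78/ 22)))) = 175968/ 3942785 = 0.04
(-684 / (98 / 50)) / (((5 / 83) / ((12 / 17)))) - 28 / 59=-200996204 / 49147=-4089.69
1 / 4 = 0.25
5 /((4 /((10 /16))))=25 /32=0.78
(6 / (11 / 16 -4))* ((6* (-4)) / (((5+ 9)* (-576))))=-2 / 371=-0.01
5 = 5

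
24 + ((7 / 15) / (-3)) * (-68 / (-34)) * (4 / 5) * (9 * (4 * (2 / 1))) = 152 / 25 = 6.08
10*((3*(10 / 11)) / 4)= 75 / 11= 6.82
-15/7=-2.14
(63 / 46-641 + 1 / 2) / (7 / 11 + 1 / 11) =-40425 / 46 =-878.80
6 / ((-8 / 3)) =-2.25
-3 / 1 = -3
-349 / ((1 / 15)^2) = -78525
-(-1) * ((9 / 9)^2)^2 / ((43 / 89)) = 89 / 43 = 2.07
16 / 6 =8 / 3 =2.67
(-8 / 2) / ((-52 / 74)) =74 / 13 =5.69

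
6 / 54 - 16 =-143 / 9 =-15.89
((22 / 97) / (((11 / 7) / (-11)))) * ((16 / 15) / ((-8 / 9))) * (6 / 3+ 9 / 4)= 3927 / 485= 8.10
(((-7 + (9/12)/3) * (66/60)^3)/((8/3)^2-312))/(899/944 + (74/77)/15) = 629724051/21720739600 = 0.03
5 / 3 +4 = 17 / 3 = 5.67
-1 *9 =-9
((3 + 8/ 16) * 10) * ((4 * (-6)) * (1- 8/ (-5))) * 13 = -28392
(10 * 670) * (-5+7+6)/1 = 53600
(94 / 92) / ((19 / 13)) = 611 / 874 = 0.70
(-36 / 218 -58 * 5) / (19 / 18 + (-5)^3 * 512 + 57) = 569304 / 125454095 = 0.00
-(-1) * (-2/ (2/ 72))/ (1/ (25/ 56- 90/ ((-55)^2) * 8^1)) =-63549/ 4235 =-15.01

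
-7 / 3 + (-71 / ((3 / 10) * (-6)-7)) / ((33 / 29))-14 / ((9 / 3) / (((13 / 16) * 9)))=-29.37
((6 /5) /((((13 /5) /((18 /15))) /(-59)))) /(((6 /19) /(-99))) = 665874 /65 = 10244.22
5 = 5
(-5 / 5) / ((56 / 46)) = -23 / 28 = -0.82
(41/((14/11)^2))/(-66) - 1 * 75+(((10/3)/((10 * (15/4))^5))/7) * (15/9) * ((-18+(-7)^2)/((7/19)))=-25244757120307/334884375000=-75.38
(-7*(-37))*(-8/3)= -2072/3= -690.67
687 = 687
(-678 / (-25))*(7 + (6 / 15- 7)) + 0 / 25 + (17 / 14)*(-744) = -781008 / 875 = -892.58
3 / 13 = 0.23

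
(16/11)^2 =2.12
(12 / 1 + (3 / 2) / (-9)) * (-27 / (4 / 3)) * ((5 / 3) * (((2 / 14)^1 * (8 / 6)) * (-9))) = 9585 / 14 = 684.64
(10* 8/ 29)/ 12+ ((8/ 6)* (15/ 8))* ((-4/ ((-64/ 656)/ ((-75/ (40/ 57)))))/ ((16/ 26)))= -198233465/ 11136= -17801.14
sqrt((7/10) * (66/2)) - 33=-33 + sqrt(2310)/10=-28.19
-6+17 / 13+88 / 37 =-2.31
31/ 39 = 0.79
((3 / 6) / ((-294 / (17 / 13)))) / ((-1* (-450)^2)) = 17 / 1547910000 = 0.00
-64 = -64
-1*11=-11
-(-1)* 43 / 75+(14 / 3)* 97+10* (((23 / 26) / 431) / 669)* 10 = 42473228467 / 93710175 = 453.24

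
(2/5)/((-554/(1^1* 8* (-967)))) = 7736/1385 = 5.59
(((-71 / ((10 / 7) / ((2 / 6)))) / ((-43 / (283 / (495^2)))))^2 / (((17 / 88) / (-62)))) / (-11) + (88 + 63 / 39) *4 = 1978677749381781339712 / 5519916379269703125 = 358.46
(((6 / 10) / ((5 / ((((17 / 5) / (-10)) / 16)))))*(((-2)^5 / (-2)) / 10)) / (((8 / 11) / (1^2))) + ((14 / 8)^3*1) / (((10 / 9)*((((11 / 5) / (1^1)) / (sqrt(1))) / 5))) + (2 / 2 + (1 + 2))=65809691 / 4400000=14.96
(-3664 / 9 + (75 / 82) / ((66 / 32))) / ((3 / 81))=-4951992 / 451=-10980.03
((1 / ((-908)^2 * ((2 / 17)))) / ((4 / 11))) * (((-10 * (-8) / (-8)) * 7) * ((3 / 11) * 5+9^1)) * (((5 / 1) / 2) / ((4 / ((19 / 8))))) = -3221925 / 105531392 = -0.03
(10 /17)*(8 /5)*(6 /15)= 32 /85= 0.38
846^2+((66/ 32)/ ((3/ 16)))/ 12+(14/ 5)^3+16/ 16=1073609803/ 1500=715739.87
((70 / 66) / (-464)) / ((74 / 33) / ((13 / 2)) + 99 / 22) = -455 / 964424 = -0.00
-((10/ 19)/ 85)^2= -4/ 104329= -0.00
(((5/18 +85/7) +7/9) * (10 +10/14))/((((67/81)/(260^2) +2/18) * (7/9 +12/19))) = 6487969995000/7185386803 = 902.94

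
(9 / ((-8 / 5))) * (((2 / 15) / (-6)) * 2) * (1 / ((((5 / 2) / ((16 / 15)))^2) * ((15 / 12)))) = 1024 / 28125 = 0.04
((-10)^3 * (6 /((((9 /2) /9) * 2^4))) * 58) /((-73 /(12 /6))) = 87000 /73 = 1191.78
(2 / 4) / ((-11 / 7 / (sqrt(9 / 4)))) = -21 / 44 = -0.48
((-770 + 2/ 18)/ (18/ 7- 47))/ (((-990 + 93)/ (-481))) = 1794611/ 193131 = 9.29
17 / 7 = 2.43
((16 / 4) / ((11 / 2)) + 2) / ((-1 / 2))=-60 / 11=-5.45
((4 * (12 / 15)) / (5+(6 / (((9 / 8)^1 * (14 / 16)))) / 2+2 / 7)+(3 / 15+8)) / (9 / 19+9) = 20387 / 22500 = 0.91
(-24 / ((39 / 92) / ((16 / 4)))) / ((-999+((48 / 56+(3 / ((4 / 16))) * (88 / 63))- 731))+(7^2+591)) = 7728 / 36595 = 0.21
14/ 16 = 7/ 8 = 0.88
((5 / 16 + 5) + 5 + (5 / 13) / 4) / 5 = 433 / 208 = 2.08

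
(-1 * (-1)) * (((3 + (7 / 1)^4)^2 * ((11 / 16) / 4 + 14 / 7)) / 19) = 50206939 / 76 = 660617.62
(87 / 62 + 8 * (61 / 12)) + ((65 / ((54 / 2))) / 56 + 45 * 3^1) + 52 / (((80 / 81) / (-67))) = -785208443 / 234360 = -3350.44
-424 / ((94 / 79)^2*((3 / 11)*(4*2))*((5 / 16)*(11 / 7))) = -9261644 / 33135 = -279.51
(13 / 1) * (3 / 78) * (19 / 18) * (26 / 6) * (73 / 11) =18031 / 1188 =15.18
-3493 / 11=-317.55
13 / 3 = 4.33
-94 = -94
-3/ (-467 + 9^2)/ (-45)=-1/ 5790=-0.00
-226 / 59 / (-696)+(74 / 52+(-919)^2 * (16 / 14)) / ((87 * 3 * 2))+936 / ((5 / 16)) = 67883253973 / 14013090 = 4844.27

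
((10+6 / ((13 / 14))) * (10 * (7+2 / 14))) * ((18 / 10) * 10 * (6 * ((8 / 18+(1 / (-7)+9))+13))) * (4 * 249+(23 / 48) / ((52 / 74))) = 23374442845625 / 8281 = 2822659442.78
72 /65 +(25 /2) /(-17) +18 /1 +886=1998663 /2210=904.37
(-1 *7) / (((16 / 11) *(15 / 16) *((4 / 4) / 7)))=-539 / 15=-35.93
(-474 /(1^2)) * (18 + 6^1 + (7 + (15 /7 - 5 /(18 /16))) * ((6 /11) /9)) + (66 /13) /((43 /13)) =-342969734 /29799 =-11509.44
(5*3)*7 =105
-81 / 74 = -1.09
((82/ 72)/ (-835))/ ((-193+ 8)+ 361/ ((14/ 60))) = -287/ 286622100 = -0.00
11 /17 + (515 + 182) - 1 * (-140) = 14240 /17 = 837.65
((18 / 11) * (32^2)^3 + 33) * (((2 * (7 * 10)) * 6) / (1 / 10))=162349766838000 / 11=14759069712545.45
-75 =-75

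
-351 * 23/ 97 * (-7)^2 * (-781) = 308945637/ 97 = 3185006.57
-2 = -2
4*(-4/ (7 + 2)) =-16/ 9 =-1.78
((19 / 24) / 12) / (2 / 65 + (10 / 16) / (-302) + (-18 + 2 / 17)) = -3170245 / 857943738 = -0.00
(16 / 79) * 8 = 128 / 79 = 1.62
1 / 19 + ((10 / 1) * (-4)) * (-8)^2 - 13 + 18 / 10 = -2571.15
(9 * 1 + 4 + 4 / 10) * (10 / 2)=67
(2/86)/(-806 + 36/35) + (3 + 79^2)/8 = 472780833/605741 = 780.50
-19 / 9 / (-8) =19 / 72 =0.26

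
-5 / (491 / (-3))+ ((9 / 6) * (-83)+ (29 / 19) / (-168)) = -124.48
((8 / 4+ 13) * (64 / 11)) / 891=320 / 3267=0.10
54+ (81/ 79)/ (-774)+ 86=140.00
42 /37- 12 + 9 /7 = -2481 /259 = -9.58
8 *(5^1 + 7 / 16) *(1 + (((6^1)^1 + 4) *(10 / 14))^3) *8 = 127170.16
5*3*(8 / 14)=60 / 7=8.57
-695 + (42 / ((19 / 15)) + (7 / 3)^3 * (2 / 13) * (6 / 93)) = -136802507 / 206739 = -661.72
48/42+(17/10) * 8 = 516/35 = 14.74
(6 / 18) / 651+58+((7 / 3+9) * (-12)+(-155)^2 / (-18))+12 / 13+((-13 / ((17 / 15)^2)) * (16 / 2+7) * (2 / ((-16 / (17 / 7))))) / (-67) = -326771079541 / 231344568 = -1412.49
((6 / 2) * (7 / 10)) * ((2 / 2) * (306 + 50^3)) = 1315713 / 5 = 263142.60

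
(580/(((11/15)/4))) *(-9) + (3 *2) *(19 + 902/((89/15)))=-27446.59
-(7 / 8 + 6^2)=-295 / 8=-36.88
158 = 158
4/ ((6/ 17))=34/ 3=11.33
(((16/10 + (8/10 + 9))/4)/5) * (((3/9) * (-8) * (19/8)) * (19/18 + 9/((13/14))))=-181583/4680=-38.80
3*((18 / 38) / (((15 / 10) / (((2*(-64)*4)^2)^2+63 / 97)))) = 119984206382190 / 1843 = 65102662171.56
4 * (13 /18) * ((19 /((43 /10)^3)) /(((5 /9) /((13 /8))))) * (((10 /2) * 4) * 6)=19266000 /79507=242.32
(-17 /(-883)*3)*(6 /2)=153 /883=0.17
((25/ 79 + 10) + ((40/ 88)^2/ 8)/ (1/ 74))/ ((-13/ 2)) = -467535/ 248534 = -1.88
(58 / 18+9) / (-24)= -0.51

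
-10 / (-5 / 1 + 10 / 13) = 26 / 11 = 2.36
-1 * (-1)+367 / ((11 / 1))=378 / 11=34.36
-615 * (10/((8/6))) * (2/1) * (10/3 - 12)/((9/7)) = 186550/3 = 62183.33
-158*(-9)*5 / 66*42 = 49770 / 11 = 4524.55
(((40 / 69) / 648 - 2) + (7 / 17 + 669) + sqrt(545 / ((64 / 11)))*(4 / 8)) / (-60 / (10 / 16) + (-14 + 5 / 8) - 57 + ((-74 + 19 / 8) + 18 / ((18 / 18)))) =-63412879 / 20902860 - sqrt(5995) / 3520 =-3.06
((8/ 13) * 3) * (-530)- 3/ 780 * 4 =-63601/ 65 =-978.48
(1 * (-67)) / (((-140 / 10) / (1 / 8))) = 67 / 112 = 0.60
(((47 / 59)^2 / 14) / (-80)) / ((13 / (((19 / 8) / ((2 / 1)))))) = -41971 / 810933760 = -0.00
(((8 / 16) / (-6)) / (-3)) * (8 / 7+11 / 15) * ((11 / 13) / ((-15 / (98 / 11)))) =-1379 / 52650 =-0.03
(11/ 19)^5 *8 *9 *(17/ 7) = 197126424/ 17332693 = 11.37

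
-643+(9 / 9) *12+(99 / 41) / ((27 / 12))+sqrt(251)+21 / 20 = -613.03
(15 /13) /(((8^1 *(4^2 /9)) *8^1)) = 135 /13312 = 0.01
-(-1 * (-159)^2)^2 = -639128961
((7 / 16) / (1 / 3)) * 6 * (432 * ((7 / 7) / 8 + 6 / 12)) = 8505 / 4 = 2126.25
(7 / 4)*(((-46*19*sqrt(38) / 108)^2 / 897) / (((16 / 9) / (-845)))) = -71779435 / 31104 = -2307.72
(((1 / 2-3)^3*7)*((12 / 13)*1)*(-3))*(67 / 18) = 58625 / 52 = 1127.40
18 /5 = 3.60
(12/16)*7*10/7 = 15/2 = 7.50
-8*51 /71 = -408 /71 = -5.75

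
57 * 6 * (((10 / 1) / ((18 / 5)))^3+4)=8698.25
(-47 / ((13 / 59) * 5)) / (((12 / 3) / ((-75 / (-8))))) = -41595 / 416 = -99.99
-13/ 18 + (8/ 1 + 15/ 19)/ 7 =1277/ 2394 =0.53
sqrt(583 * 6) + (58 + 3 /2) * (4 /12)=78.98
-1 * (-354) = 354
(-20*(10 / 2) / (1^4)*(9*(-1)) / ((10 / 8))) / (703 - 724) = -240 / 7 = -34.29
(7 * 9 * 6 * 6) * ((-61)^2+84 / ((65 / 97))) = 567029484 / 65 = 8723530.52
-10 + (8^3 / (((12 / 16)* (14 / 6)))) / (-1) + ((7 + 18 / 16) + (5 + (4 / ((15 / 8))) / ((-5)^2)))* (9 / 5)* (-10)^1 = -1891251 / 3500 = -540.36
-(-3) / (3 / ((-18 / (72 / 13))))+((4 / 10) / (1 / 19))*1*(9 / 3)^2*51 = 69703 / 20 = 3485.15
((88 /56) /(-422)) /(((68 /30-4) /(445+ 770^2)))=97901925 /76804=1274.70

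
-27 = -27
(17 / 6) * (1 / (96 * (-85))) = -1 / 2880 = -0.00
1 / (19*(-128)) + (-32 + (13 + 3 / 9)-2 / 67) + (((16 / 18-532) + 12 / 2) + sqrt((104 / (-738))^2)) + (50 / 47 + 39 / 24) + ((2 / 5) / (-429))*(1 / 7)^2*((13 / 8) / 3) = -1373345965657129 / 2538634116480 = -540.98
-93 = -93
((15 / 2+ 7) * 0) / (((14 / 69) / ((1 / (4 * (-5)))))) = 0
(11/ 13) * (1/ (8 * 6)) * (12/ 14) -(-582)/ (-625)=-416821/ 455000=-0.92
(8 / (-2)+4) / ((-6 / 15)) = 0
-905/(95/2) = -362/19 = -19.05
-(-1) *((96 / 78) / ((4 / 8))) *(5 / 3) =160 / 39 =4.10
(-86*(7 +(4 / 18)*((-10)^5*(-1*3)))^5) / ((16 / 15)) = -106228591953698283664032500.00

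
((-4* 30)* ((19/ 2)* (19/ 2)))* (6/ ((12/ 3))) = -16245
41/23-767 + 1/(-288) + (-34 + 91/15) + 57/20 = -790.30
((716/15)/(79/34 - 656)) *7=-24344/47625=-0.51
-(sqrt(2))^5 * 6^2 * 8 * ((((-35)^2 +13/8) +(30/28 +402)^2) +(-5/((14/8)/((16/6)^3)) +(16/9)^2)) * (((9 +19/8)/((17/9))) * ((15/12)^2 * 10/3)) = -8443445671375 * sqrt(2)/1428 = -8361929538.95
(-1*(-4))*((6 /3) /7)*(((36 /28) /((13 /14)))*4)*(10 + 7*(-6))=-18432 /91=-202.55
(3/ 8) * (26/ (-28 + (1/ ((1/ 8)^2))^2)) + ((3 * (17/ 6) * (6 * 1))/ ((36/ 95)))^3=475988021843/ 195264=2437663.99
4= 4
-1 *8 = -8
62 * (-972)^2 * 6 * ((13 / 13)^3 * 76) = 26710933248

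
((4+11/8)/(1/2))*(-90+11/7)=-26617/28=-950.61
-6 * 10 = -60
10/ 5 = 2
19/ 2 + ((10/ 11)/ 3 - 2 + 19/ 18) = 877/ 99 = 8.86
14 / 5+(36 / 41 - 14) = -2116 / 205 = -10.32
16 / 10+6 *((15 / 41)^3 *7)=1260118 / 344605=3.66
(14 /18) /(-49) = -1 /63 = -0.02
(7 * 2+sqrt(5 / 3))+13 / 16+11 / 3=sqrt(15) / 3+887 / 48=19.77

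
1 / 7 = 0.14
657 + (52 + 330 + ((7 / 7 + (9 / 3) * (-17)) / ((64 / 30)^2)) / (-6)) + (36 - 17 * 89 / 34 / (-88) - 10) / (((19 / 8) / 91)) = 440106179 / 214016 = 2056.42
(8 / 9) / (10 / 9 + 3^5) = 8 / 2197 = 0.00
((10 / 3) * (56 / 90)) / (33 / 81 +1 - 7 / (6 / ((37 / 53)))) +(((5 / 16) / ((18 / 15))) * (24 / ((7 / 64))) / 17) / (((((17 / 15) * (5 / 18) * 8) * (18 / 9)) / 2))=16590428 / 3433031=4.83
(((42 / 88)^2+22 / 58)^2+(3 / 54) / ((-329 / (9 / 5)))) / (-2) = -1909563910757 / 10370569341440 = -0.18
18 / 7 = 2.57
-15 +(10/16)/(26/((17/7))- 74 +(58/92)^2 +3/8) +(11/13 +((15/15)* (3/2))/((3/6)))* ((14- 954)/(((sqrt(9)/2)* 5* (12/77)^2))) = -10453254480425/526272903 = -19862.80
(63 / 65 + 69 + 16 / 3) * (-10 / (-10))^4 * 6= 29368 / 65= 451.82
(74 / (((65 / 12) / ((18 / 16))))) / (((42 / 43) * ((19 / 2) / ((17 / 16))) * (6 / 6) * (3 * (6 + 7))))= 81141 / 1798160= 0.05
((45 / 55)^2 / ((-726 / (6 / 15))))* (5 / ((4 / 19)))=-0.01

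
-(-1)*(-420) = -420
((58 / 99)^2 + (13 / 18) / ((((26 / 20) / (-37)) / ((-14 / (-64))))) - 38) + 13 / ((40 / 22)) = -54890771 / 1568160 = -35.00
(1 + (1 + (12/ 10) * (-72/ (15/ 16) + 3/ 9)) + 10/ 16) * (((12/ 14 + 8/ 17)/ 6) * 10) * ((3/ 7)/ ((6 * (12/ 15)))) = -1408333/ 79968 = -17.61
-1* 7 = -7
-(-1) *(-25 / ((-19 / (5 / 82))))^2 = 15625 / 2427364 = 0.01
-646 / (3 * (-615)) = 646 / 1845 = 0.35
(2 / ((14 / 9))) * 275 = 2475 / 7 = 353.57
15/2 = 7.50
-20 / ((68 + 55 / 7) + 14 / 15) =-2100 / 8063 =-0.26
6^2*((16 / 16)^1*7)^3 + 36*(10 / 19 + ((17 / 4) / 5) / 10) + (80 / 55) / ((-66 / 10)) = 4265721041 / 344850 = 12369.79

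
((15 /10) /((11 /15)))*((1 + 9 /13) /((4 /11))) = 9.52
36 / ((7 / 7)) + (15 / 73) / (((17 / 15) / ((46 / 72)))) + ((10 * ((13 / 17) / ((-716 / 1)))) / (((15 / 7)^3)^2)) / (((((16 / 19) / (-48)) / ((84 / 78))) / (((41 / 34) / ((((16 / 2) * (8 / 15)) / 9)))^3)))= 36.23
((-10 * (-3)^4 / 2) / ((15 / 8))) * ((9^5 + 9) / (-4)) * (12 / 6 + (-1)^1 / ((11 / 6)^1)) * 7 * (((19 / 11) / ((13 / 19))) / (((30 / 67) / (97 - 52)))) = 12958769994912 / 1573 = 8238251745.02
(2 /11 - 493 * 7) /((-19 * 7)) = 37959 /1463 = 25.95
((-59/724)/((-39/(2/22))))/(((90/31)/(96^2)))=234112/388245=0.60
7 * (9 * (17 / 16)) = 1071 / 16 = 66.94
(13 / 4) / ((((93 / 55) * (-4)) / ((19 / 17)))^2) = 14196325 / 159971904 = 0.09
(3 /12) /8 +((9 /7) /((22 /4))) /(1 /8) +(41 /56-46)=-15265 /352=-43.37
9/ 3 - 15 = -12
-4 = -4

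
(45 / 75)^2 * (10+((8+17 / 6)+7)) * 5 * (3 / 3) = 501 / 10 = 50.10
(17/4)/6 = 17/24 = 0.71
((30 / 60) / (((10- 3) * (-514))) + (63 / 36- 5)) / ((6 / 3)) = -5847 / 3598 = -1.63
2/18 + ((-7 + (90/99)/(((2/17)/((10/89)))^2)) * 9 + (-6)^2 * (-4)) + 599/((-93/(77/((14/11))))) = -28641414911/48619098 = -589.10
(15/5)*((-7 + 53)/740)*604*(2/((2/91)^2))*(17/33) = 488918521/2035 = 240254.80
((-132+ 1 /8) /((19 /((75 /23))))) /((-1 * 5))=15825 /3496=4.53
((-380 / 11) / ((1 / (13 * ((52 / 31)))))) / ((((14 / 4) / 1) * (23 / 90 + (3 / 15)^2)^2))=-5475600000 / 2222297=-2463.94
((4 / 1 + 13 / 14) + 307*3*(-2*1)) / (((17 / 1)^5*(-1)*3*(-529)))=-8573 / 10515460942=-0.00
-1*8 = -8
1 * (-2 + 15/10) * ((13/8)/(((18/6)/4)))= -13/12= -1.08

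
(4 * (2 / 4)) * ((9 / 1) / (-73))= -18 / 73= -0.25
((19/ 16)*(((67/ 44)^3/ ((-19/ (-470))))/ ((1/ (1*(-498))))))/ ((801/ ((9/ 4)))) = -145.09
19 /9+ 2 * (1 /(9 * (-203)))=1285 /609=2.11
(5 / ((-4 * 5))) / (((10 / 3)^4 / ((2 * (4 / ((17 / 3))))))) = -243 / 85000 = -0.00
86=86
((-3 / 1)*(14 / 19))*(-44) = 1848 / 19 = 97.26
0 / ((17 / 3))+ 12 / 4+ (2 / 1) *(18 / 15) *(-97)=-1149 / 5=-229.80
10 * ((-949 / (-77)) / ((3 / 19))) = 180310 / 231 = 780.56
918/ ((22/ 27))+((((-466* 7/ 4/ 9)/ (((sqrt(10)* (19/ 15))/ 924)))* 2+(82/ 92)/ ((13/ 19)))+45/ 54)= 11137597/ 9867 - 251174* sqrt(10)/ 19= -40675.54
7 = 7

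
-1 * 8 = -8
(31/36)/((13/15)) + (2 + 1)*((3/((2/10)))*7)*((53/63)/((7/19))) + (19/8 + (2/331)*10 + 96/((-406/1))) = 15146190587/20964216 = 722.48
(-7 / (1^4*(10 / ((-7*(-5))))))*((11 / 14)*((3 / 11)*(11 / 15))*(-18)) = 693 / 10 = 69.30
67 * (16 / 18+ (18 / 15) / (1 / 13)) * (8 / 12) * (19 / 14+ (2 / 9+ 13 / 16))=1761.62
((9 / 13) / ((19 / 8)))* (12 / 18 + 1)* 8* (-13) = -960 / 19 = -50.53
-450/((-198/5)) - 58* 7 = -4341/11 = -394.64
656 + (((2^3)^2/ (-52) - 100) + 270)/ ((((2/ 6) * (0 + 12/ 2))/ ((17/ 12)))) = 120985/ 156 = 775.54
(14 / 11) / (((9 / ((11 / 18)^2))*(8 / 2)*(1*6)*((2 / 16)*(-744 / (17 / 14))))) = -187 / 6508512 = -0.00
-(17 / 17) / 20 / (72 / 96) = -1 / 15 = -0.07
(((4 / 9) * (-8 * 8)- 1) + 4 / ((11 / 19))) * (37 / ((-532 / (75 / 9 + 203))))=26167399 / 79002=331.22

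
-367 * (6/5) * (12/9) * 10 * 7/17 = -41104/17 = -2417.88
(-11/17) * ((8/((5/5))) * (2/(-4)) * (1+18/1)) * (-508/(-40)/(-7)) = -53086/595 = -89.22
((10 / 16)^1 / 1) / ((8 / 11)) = 55 / 64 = 0.86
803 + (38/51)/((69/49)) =803.53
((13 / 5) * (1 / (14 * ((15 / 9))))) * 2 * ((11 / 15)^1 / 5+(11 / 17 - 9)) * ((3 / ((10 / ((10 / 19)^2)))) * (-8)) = 6528912 / 5369875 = 1.22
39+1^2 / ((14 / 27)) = 573 / 14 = 40.93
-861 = -861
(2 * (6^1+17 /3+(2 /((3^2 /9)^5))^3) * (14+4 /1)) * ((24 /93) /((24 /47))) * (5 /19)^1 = 55460 /589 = 94.16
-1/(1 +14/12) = -6/13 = -0.46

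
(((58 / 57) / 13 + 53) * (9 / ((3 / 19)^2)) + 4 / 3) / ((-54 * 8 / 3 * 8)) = -16.63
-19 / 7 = -2.71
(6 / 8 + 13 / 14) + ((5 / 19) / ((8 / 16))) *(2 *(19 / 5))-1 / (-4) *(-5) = 31 / 7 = 4.43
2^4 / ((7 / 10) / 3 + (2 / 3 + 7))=160 / 79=2.03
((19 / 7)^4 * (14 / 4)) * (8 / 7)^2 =4170272 / 16807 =248.13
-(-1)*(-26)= -26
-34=-34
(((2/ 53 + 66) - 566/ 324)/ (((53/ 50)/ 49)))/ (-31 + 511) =135240245/ 21842784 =6.19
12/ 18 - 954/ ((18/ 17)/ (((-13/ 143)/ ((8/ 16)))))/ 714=0.90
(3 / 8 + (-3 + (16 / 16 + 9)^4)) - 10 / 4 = 79959 / 8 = 9994.88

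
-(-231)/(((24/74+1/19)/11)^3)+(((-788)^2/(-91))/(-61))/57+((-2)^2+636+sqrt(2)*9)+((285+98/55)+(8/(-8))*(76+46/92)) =9*sqrt(2)+743685390904645979263/129540743582250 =5740950.83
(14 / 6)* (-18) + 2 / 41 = -1720 / 41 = -41.95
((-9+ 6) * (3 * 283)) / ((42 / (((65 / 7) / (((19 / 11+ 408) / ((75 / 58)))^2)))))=-37560290625 / 6696643489928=-0.01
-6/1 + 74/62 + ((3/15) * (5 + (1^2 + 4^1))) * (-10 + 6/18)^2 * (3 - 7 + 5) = 50801/279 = 182.08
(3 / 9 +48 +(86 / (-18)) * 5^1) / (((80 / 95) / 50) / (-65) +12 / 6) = 3396250 / 277839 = 12.22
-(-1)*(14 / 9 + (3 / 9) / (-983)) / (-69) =-0.02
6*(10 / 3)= 20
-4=-4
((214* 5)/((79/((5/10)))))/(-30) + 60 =28333/474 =59.77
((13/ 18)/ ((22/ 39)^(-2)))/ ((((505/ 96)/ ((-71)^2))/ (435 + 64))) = 19479714496/ 177255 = 109896.56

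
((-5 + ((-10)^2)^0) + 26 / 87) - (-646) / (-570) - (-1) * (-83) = -12736 / 145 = -87.83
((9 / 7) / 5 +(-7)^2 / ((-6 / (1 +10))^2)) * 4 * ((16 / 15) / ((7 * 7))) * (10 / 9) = 6650848 / 416745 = 15.96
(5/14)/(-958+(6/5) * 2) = -0.00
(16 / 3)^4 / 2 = 32768 / 81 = 404.54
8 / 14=4 / 7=0.57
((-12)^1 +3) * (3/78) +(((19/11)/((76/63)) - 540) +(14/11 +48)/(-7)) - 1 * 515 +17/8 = -770827/728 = -1058.83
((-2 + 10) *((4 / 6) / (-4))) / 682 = -2 / 1023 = -0.00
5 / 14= 0.36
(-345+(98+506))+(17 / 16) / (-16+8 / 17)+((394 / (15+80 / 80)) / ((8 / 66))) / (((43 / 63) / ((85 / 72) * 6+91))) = 2674821211 / 90816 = 29453.19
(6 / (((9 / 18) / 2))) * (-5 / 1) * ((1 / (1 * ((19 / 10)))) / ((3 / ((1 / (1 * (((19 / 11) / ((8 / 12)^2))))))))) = -17600 / 3249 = -5.42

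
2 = 2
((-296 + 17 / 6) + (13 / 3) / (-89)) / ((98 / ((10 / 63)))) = -782885 / 1648458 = -0.47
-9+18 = 9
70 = 70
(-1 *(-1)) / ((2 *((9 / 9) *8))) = 1 / 16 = 0.06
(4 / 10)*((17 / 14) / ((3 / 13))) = 221 / 105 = 2.10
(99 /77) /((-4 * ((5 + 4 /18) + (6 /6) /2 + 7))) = -81 /3206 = -0.03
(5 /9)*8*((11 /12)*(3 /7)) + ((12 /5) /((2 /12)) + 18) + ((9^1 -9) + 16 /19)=209404 /5985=34.99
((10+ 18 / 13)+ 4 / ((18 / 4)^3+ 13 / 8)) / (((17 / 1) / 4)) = 220464 / 81991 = 2.69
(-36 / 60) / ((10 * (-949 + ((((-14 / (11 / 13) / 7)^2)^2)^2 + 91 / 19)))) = -12218456217 / 6105795090200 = -0.00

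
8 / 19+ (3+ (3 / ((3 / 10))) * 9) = 1775 / 19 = 93.42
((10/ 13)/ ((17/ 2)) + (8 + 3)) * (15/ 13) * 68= 147060/ 169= 870.18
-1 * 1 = -1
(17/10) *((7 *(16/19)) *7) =70.15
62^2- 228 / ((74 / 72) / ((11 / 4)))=119656 / 37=3233.95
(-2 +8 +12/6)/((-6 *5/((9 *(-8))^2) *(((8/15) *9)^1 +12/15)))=-1728/7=-246.86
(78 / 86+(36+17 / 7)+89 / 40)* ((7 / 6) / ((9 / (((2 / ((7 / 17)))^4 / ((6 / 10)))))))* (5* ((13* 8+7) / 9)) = 7731703088765 / 25088049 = 308182.72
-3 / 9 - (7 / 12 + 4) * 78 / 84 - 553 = -557.59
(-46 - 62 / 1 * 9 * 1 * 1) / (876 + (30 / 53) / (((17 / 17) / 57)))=-16006 / 24069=-0.67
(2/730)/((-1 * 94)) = -1/34310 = -0.00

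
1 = 1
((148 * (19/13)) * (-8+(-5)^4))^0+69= 70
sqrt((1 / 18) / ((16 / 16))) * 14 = 7 * sqrt(2) / 3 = 3.30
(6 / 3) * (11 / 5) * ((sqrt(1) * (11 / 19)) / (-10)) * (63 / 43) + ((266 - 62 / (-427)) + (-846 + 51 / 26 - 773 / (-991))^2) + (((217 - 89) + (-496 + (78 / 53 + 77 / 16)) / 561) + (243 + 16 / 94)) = 23035106532263426836210304521 / 32365366202081633120400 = 711720.87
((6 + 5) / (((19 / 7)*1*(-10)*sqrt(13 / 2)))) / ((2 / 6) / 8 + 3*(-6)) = 924*sqrt(26) / 532285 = 0.01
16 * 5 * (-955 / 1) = -76400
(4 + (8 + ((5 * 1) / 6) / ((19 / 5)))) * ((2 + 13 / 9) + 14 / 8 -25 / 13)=2132683 / 53352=39.97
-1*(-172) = 172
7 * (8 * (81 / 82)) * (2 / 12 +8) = 18522 / 41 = 451.76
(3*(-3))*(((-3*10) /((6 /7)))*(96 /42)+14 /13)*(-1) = -9234 /13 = -710.31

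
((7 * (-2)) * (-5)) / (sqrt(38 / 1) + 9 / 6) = -420 / 143 + 280 * sqrt(38) / 143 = 9.13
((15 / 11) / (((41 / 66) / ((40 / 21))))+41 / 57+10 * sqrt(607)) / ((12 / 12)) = 80167 / 16359+10 * sqrt(607) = 251.27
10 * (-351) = -3510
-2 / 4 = -1 / 2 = -0.50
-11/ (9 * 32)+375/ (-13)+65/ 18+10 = -19061/ 1248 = -15.27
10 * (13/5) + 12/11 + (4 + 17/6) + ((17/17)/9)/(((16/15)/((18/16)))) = 143791/4224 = 34.04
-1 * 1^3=-1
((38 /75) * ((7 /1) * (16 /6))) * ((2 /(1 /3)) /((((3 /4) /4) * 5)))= 68096 /1125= 60.53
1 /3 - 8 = -23 /3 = -7.67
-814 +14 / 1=-800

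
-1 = -1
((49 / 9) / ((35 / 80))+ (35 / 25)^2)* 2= 6482 / 225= 28.81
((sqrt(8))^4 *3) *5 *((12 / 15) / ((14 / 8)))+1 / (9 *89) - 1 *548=-611957 / 5607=-109.14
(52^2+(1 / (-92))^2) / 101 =22886657 / 854864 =26.77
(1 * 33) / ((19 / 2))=66 / 19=3.47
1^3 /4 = 1 /4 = 0.25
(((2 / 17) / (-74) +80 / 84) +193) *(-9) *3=-23057064 / 4403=-5236.67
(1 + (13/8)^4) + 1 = 36753/4096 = 8.97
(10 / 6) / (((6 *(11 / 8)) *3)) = 20 / 297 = 0.07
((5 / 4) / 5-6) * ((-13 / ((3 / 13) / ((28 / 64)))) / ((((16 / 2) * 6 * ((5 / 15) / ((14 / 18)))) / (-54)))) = -190463 / 512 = -372.00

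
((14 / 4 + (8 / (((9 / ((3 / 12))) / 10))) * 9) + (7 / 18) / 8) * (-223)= -756193 / 144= -5251.34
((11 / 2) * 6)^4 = 1185921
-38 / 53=-0.72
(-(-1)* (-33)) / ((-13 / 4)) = 132 / 13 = 10.15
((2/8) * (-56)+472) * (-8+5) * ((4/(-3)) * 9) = 16488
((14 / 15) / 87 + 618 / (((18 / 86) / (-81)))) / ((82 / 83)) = -12952632064 / 53505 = -242082.65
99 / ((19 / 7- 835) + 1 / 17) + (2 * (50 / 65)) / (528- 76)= -16811114 / 145482415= -0.12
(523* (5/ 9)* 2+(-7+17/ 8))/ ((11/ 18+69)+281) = 1.64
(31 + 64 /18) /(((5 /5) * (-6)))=-311 /54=-5.76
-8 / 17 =-0.47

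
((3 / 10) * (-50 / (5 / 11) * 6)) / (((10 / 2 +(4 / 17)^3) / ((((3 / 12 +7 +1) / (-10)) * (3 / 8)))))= 4377483 / 358240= 12.22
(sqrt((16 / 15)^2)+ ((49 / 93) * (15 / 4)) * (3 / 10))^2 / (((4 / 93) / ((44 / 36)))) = 419165219 / 5356800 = 78.25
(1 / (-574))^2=1 / 329476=0.00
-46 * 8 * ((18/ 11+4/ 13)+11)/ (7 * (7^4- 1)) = -14191/ 50050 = -0.28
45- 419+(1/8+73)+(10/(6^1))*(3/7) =-16809/56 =-300.16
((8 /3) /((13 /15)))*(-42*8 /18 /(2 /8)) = -8960 /39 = -229.74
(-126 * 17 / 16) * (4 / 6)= -357 / 4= -89.25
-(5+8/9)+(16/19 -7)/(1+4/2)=-1358/171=-7.94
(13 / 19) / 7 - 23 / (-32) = 3475 / 4256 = 0.82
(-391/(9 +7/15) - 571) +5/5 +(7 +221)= -54429/142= -383.30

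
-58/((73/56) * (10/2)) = -3248/365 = -8.90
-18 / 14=-9 / 7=-1.29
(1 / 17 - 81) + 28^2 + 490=20282 / 17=1193.06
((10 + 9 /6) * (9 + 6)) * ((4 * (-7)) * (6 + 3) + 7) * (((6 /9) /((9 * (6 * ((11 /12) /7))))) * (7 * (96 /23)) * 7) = -26891200 /33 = -814884.85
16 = 16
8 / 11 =0.73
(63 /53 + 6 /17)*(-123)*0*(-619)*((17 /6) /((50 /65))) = 0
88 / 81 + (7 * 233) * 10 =1321198 / 81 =16311.09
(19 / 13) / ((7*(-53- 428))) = -19 / 43771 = -0.00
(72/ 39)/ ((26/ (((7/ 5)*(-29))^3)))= -100385124/ 21125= -4751.96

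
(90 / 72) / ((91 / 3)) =0.04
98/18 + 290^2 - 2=84103.44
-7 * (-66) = 462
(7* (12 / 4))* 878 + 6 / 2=18441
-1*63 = -63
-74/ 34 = -37/ 17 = -2.18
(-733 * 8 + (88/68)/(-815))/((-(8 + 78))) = 40622871/595765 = 68.19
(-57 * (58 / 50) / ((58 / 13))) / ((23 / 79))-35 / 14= -30707 / 575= -53.40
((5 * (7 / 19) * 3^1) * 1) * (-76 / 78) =-70 / 13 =-5.38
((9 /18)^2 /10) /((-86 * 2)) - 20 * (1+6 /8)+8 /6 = -694883 /20640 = -33.67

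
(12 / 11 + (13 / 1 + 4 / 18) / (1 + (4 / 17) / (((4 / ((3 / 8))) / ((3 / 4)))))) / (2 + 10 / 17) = 468605 / 86031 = 5.45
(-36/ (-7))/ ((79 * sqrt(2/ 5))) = 18 * sqrt(10)/ 553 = 0.10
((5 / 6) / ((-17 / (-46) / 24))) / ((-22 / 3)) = -1380 / 187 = -7.38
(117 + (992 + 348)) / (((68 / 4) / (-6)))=-514.24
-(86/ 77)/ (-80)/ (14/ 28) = 43/ 1540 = 0.03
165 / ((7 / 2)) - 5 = 295 / 7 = 42.14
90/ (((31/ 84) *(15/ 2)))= 1008/ 31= 32.52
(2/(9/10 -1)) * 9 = -180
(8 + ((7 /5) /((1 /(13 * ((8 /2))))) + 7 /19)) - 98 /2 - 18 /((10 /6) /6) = -620 /19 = -32.63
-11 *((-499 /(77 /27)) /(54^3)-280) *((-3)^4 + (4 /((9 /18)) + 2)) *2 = 1634599447 /2916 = 560562.22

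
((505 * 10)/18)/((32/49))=123725/288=429.60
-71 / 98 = -0.72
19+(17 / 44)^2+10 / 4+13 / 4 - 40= -29235 / 1936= -15.10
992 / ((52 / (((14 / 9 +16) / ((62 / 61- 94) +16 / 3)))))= -298778 / 78195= -3.82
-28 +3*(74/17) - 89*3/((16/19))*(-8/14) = 79129/476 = 166.24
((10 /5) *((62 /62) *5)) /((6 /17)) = 85 /3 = 28.33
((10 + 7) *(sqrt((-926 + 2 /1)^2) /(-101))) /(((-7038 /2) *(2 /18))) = 924 /2323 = 0.40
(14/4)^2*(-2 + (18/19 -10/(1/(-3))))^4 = 1120951562500/130321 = 8601465.32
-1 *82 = -82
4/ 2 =2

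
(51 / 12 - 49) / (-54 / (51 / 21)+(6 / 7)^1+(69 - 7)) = -21301 / 19336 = -1.10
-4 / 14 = -2 / 7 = -0.29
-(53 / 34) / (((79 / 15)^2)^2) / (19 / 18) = -0.00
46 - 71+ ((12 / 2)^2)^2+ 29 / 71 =90270 / 71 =1271.41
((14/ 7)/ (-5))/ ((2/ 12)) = -12/ 5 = -2.40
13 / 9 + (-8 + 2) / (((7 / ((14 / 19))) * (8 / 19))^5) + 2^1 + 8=52709 / 4608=11.44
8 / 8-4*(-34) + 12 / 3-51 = 90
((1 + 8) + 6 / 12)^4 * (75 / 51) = 11978.03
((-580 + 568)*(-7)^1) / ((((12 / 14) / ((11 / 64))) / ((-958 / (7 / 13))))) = -479479 / 16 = -29967.44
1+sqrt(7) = 3.65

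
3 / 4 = 0.75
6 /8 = 0.75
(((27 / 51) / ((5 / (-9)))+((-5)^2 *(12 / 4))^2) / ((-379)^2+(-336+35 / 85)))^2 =176331841 / 114487489600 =0.00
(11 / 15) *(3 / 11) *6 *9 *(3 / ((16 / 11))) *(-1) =-891 / 40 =-22.28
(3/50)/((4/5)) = 3/40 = 0.08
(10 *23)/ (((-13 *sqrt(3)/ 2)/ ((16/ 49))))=-7360 *sqrt(3)/ 1911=-6.67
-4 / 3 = -1.33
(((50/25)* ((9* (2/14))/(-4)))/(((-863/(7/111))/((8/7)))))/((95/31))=372/21234115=0.00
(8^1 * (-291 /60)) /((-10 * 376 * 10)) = 97 /94000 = 0.00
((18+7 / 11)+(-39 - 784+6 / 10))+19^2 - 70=-28202 / 55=-512.76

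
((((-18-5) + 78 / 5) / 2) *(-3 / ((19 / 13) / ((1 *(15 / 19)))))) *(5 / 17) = 21645 / 12274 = 1.76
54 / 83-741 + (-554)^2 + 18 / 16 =203301379 / 664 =306176.78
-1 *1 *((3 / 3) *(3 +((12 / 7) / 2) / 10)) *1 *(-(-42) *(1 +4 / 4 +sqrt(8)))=-1296 *sqrt(2) / 5 - 1296 / 5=-625.76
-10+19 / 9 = -71 / 9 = -7.89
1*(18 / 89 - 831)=-73941 / 89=-830.80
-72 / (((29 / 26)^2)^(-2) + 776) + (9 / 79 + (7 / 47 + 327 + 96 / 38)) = 532349394011020 / 1614665132771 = 329.70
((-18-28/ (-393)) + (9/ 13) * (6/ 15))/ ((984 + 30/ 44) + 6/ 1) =-9920152/ 556753275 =-0.02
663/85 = 39/5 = 7.80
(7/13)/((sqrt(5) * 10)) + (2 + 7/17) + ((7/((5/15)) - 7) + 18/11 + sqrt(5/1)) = 657 * sqrt(5)/650 + 3375/187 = 20.31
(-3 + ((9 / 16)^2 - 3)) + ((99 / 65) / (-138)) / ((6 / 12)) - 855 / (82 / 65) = -683.45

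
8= 8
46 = 46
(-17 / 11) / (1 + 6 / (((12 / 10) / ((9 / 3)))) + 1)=-1 / 11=-0.09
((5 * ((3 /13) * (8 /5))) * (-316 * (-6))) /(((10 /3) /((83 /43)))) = 5665248 /2795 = 2026.92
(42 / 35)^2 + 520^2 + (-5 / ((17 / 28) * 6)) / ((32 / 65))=5516132501 / 20400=270398.65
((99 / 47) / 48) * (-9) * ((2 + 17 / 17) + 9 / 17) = -4455 / 3196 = -1.39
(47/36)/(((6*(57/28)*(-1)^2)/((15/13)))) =1645/13338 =0.12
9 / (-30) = -3 / 10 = -0.30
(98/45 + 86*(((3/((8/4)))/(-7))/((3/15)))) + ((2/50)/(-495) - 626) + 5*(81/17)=-692.14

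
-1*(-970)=970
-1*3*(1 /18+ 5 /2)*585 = -4485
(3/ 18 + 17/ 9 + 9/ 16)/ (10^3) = 377/ 144000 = 0.00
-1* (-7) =7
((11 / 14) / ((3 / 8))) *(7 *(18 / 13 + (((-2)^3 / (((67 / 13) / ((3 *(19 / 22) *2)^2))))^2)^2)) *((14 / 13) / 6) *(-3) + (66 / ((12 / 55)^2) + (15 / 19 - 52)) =-721195554898746719694142109 / 30262134292998403224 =-23831615.71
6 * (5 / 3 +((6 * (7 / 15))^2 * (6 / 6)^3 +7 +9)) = 3826 / 25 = 153.04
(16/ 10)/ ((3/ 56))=29.87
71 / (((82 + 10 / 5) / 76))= 1349 / 21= 64.24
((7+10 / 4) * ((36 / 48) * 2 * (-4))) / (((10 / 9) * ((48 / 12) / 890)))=-45657 / 4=-11414.25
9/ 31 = 0.29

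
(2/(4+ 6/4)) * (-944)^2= 3564544/11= 324049.45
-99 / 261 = -11 / 29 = -0.38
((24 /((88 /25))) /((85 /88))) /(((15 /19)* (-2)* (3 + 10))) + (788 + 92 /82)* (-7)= -50054754 /9061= -5524.20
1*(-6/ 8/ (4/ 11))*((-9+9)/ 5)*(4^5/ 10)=0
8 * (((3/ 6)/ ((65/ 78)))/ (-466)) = -0.01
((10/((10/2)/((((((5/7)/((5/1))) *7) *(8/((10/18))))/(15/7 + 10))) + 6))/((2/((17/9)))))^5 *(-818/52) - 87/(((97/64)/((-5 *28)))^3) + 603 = 68569633.90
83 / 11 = 7.55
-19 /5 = -3.80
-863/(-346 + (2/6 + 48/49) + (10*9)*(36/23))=2917803/689107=4.23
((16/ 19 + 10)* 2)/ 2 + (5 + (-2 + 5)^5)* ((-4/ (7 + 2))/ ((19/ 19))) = -16994/ 171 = -99.38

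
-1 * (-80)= 80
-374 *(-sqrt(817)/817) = 374 *sqrt(817)/817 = 13.08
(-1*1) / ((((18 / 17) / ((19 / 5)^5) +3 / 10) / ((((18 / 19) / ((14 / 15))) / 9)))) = -110772850 / 295968281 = -0.37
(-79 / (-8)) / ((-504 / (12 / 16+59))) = -18881 / 16128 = -1.17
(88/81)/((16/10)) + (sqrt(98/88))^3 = 55/81 + 343 * sqrt(11)/968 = 1.85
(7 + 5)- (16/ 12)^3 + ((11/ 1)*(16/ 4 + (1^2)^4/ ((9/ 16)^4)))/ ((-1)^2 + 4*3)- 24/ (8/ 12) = -95356/ 6561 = -14.53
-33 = -33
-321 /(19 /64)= -1081.26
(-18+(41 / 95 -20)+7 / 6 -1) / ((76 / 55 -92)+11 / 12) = 469018 / 1124857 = 0.42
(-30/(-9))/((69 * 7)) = 10/1449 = 0.01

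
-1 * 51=-51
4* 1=4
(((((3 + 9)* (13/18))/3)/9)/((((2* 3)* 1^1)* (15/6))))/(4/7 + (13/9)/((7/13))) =182/27675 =0.01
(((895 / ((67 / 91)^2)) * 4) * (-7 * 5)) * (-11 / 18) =5706851150 / 40401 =141255.20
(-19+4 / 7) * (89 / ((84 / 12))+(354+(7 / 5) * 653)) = -5783328 / 245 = -23605.42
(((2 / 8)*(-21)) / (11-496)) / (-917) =-3 / 254140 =-0.00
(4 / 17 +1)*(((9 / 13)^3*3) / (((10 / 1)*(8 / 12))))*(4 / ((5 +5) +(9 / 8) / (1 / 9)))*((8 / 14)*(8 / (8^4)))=19683 / 481055120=0.00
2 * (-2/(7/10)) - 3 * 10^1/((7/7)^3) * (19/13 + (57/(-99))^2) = -1965640/33033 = -59.51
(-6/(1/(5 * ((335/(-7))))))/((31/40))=402000/217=1852.53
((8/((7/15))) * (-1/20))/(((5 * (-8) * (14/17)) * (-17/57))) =-171/1960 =-0.09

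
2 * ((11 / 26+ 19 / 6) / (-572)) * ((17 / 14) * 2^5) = -2720 / 5577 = -0.49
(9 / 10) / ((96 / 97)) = 291 / 320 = 0.91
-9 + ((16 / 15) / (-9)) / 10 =-6083 / 675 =-9.01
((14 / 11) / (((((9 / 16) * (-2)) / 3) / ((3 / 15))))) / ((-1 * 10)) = 56 / 825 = 0.07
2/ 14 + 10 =71/ 7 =10.14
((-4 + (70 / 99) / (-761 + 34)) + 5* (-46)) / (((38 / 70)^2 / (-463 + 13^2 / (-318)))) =368066.04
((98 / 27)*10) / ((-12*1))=-245 / 81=-3.02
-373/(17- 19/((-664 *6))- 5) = -1486032/47827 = -31.07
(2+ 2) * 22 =88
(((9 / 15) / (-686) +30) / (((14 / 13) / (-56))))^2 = 7157347803684 / 2941225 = 2433458.10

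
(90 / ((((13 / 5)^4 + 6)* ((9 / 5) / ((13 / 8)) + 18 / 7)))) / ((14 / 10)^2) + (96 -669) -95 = -14045941823 / 21034461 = -667.76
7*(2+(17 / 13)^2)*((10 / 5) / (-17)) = -8778 / 2873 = -3.06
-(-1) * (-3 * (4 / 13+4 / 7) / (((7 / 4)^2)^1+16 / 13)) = -3840 / 6251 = -0.61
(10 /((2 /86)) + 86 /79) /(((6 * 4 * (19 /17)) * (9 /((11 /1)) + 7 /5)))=7.25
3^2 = 9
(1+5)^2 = 36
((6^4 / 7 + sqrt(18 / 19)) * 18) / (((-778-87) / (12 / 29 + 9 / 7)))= -1609632 / 245833-3726 * sqrt(38) / 667261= -6.58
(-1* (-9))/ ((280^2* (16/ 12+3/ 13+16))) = 351/ 53704000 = 0.00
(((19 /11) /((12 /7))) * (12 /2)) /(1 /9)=54.41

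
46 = 46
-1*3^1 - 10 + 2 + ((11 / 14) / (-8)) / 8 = -9867 / 896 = -11.01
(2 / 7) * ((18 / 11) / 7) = 36 / 539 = 0.07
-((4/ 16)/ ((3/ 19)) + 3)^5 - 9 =-505523863/ 248832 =-2031.59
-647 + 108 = -539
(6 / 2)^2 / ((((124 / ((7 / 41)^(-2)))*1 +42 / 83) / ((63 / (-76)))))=-11301363 / 6241880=-1.81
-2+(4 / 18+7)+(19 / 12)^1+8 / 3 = 341 / 36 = 9.47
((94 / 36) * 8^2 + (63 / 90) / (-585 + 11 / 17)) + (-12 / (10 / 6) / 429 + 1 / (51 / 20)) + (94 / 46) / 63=58618980536251 / 349927037460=167.52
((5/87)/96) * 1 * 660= 0.40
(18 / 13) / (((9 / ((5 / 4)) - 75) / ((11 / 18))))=-0.01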